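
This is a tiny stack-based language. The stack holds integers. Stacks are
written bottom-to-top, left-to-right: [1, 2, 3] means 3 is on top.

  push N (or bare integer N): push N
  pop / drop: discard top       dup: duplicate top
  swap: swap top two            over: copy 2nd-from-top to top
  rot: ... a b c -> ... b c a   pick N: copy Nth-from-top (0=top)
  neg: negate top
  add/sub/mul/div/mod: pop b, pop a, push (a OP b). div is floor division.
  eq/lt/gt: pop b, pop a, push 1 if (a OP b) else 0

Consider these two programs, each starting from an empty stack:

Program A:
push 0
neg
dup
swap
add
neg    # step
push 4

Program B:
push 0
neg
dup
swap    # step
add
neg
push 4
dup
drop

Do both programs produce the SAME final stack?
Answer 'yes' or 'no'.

Answer: yes

Derivation:
Program A trace:
  After 'push 0': [0]
  After 'neg': [0]
  After 'dup': [0, 0]
  After 'swap': [0, 0]
  After 'add': [0]
  After 'neg': [0]
  After 'push 4': [0, 4]
Program A final stack: [0, 4]

Program B trace:
  After 'push 0': [0]
  After 'neg': [0]
  After 'dup': [0, 0]
  After 'swap': [0, 0]
  After 'add': [0]
  After 'neg': [0]
  After 'push 4': [0, 4]
  After 'dup': [0, 4, 4]
  After 'drop': [0, 4]
Program B final stack: [0, 4]
Same: yes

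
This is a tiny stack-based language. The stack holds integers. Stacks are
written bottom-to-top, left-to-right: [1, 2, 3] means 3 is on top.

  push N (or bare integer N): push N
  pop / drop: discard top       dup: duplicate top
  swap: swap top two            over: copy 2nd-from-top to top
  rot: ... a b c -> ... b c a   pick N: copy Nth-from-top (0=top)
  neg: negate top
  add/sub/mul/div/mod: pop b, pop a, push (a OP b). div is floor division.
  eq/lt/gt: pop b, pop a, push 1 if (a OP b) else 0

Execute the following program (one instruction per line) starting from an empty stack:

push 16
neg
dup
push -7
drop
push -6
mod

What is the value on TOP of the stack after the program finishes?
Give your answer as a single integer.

Answer: -4

Derivation:
After 'push 16': [16]
After 'neg': [-16]
After 'dup': [-16, -16]
After 'push -7': [-16, -16, -7]
After 'drop': [-16, -16]
After 'push -6': [-16, -16, -6]
After 'mod': [-16, -4]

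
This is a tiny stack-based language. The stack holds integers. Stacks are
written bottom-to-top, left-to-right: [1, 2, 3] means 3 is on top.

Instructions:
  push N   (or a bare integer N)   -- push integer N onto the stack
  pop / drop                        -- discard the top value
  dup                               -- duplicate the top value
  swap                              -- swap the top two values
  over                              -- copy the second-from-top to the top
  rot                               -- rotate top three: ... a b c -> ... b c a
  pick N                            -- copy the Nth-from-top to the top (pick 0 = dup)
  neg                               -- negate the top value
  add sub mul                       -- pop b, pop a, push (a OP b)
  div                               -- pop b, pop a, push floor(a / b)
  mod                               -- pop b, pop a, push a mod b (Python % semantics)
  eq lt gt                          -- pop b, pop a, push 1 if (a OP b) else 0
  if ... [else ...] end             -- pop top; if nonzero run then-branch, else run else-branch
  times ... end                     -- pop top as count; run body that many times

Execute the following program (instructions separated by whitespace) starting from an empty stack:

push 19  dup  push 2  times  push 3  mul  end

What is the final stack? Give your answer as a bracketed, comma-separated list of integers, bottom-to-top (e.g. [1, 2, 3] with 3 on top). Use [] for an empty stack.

Answer: [19, 171]

Derivation:
After 'push 19': [19]
After 'dup': [19, 19]
After 'push 2': [19, 19, 2]
After 'times': [19, 19]
After 'push 3': [19, 19, 3]
After 'mul': [19, 57]
After 'push 3': [19, 57, 3]
After 'mul': [19, 171]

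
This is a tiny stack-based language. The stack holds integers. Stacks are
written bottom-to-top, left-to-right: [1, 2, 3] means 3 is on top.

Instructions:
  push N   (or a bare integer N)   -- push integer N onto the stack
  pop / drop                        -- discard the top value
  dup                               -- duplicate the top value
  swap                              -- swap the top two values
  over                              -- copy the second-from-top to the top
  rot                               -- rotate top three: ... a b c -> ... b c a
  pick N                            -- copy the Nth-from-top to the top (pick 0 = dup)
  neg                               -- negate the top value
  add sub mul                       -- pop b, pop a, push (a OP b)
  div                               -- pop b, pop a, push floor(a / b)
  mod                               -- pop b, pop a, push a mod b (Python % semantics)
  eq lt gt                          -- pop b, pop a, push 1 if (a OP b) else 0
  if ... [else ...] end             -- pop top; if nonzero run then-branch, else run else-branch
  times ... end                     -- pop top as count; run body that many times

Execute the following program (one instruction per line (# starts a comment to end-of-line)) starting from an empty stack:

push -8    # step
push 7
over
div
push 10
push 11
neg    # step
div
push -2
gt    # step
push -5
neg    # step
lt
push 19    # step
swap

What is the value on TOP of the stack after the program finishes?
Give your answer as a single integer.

Answer: 1

Derivation:
After 'push -8': [-8]
After 'push 7': [-8, 7]
After 'over': [-8, 7, -8]
After 'div': [-8, -1]
After 'push 10': [-8, -1, 10]
After 'push 11': [-8, -1, 10, 11]
After 'neg': [-8, -1, 10, -11]
After 'div': [-8, -1, -1]
After 'push -2': [-8, -1, -1, -2]
After 'gt': [-8, -1, 1]
After 'push -5': [-8, -1, 1, -5]
After 'neg': [-8, -1, 1, 5]
After 'lt': [-8, -1, 1]
After 'push 19': [-8, -1, 1, 19]
After 'swap': [-8, -1, 19, 1]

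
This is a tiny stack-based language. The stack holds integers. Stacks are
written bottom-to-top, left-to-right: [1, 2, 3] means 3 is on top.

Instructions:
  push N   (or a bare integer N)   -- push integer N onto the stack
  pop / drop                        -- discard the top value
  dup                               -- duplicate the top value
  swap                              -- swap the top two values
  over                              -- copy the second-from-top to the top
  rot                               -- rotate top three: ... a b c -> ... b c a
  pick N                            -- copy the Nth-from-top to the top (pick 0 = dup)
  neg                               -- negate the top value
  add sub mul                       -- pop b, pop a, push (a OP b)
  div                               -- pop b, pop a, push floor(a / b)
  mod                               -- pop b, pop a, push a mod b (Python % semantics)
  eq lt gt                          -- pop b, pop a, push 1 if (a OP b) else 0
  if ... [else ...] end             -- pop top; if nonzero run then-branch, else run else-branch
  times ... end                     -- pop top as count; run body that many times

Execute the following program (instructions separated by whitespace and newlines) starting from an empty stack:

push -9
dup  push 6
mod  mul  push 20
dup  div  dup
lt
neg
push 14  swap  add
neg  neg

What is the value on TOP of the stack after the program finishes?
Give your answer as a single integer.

After 'push -9': [-9]
After 'dup': [-9, -9]
After 'push 6': [-9, -9, 6]
After 'mod': [-9, 3]
After 'mul': [-27]
After 'push 20': [-27, 20]
After 'dup': [-27, 20, 20]
After 'div': [-27, 1]
After 'dup': [-27, 1, 1]
After 'lt': [-27, 0]
After 'neg': [-27, 0]
After 'push 14': [-27, 0, 14]
After 'swap': [-27, 14, 0]
After 'add': [-27, 14]
After 'neg': [-27, -14]
After 'neg': [-27, 14]

Answer: 14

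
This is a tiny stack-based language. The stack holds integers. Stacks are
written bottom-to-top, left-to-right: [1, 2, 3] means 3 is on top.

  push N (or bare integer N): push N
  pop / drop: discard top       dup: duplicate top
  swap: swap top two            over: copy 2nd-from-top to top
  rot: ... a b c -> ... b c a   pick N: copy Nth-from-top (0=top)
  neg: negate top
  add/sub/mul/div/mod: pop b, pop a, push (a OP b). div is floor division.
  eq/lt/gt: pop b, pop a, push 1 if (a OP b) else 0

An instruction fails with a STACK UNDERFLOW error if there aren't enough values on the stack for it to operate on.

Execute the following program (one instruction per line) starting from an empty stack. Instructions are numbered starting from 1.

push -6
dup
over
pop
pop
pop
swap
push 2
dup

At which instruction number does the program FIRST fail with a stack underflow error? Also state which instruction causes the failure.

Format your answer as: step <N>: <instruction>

Step 1 ('push -6'): stack = [-6], depth = 1
Step 2 ('dup'): stack = [-6, -6], depth = 2
Step 3 ('over'): stack = [-6, -6, -6], depth = 3
Step 4 ('pop'): stack = [-6, -6], depth = 2
Step 5 ('pop'): stack = [-6], depth = 1
Step 6 ('pop'): stack = [], depth = 0
Step 7 ('swap'): needs 2 value(s) but depth is 0 — STACK UNDERFLOW

Answer: step 7: swap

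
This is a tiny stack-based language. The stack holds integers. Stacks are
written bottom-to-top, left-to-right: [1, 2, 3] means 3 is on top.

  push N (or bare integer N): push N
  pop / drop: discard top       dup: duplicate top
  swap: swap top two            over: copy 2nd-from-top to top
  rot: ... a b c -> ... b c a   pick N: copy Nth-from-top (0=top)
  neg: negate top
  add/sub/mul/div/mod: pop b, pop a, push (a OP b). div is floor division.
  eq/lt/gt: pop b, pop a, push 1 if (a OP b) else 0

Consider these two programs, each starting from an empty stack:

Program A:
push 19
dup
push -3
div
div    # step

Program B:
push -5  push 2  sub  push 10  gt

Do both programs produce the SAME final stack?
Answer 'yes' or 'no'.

Answer: no

Derivation:
Program A trace:
  After 'push 19': [19]
  After 'dup': [19, 19]
  After 'push -3': [19, 19, -3]
  After 'div': [19, -7]
  After 'div': [-3]
Program A final stack: [-3]

Program B trace:
  After 'push -5': [-5]
  After 'push 2': [-5, 2]
  After 'sub': [-7]
  After 'push 10': [-7, 10]
  After 'gt': [0]
Program B final stack: [0]
Same: no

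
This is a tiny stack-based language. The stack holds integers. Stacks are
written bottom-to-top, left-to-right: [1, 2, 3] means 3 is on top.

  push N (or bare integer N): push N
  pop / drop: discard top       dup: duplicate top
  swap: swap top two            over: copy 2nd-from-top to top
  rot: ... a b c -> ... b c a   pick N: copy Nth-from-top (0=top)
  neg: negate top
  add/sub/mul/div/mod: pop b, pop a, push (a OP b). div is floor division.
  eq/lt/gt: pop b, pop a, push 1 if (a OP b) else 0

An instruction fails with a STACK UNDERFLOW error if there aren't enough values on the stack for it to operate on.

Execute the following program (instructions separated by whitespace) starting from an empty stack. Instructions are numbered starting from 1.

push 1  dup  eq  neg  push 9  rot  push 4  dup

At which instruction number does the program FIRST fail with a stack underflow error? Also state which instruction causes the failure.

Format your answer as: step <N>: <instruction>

Answer: step 6: rot

Derivation:
Step 1 ('push 1'): stack = [1], depth = 1
Step 2 ('dup'): stack = [1, 1], depth = 2
Step 3 ('eq'): stack = [1], depth = 1
Step 4 ('neg'): stack = [-1], depth = 1
Step 5 ('push 9'): stack = [-1, 9], depth = 2
Step 6 ('rot'): needs 3 value(s) but depth is 2 — STACK UNDERFLOW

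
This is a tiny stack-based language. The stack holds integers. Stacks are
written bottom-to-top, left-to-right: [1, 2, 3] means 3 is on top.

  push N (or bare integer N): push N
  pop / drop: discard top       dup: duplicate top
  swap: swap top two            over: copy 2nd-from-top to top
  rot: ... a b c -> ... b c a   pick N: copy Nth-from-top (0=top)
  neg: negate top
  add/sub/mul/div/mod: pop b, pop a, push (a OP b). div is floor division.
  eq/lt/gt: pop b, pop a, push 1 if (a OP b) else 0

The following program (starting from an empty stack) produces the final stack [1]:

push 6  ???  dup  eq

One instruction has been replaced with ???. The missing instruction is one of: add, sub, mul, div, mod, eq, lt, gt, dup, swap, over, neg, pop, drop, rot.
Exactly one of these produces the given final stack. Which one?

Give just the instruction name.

Stack before ???: [6]
Stack after ???:  [-6]
The instruction that transforms [6] -> [-6] is: neg

Answer: neg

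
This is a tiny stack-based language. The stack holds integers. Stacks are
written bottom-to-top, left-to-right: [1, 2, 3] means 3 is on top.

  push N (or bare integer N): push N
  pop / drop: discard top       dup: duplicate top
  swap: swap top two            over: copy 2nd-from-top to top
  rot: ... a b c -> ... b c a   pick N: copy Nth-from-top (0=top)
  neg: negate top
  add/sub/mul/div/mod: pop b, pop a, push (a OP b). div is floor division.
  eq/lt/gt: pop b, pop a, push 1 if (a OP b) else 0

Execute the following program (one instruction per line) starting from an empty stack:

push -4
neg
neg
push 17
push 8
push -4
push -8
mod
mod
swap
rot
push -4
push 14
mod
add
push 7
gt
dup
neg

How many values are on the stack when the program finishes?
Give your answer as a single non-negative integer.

Answer: 4

Derivation:
After 'push -4': stack = [-4] (depth 1)
After 'neg': stack = [4] (depth 1)
After 'neg': stack = [-4] (depth 1)
After 'push 17': stack = [-4, 17] (depth 2)
After 'push 8': stack = [-4, 17, 8] (depth 3)
After 'push -4': stack = [-4, 17, 8, -4] (depth 4)
After 'push -8': stack = [-4, 17, 8, -4, -8] (depth 5)
After 'mod': stack = [-4, 17, 8, -4] (depth 4)
After 'mod': stack = [-4, 17, 0] (depth 3)
After 'swap': stack = [-4, 0, 17] (depth 3)
After 'rot': stack = [0, 17, -4] (depth 3)
After 'push -4': stack = [0, 17, -4, -4] (depth 4)
After 'push 14': stack = [0, 17, -4, -4, 14] (depth 5)
After 'mod': stack = [0, 17, -4, 10] (depth 4)
After 'add': stack = [0, 17, 6] (depth 3)
After 'push 7': stack = [0, 17, 6, 7] (depth 4)
After 'gt': stack = [0, 17, 0] (depth 3)
After 'dup': stack = [0, 17, 0, 0] (depth 4)
After 'neg': stack = [0, 17, 0, 0] (depth 4)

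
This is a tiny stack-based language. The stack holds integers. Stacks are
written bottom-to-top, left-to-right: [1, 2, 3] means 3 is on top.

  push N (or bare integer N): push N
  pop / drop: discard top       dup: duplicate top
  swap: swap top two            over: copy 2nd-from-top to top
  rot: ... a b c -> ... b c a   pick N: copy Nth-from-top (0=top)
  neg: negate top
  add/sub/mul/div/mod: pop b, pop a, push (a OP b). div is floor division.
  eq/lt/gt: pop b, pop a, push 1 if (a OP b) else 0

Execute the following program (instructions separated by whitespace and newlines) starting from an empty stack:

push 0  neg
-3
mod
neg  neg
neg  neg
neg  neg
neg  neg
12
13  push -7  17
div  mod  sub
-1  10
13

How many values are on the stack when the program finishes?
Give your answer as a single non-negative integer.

After 'push 0': stack = [0] (depth 1)
After 'neg': stack = [0] (depth 1)
After 'push -3': stack = [0, -3] (depth 2)
After 'mod': stack = [0] (depth 1)
After 'neg': stack = [0] (depth 1)
After 'neg': stack = [0] (depth 1)
After 'neg': stack = [0] (depth 1)
After 'neg': stack = [0] (depth 1)
After 'neg': stack = [0] (depth 1)
After 'neg': stack = [0] (depth 1)
  ...
After 'push 12': stack = [0, 12] (depth 2)
After 'push 13': stack = [0, 12, 13] (depth 3)
After 'push -7': stack = [0, 12, 13, -7] (depth 4)
After 'push 17': stack = [0, 12, 13, -7, 17] (depth 5)
After 'div': stack = [0, 12, 13, -1] (depth 4)
After 'mod': stack = [0, 12, 0] (depth 3)
After 'sub': stack = [0, 12] (depth 2)
After 'push -1': stack = [0, 12, -1] (depth 3)
After 'push 10': stack = [0, 12, -1, 10] (depth 4)
After 'push 13': stack = [0, 12, -1, 10, 13] (depth 5)

Answer: 5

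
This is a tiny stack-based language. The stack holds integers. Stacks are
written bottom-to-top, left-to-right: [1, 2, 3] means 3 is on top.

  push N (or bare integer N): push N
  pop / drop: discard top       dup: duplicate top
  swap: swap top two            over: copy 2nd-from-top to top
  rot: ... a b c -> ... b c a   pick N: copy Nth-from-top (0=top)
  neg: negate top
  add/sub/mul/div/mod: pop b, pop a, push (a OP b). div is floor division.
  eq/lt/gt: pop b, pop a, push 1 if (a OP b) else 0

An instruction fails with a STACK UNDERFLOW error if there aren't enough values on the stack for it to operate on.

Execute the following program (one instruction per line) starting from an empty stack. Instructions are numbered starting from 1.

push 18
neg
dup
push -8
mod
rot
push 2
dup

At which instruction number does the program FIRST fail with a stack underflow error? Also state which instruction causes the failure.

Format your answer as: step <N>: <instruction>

Answer: step 6: rot

Derivation:
Step 1 ('push 18'): stack = [18], depth = 1
Step 2 ('neg'): stack = [-18], depth = 1
Step 3 ('dup'): stack = [-18, -18], depth = 2
Step 4 ('push -8'): stack = [-18, -18, -8], depth = 3
Step 5 ('mod'): stack = [-18, -2], depth = 2
Step 6 ('rot'): needs 3 value(s) but depth is 2 — STACK UNDERFLOW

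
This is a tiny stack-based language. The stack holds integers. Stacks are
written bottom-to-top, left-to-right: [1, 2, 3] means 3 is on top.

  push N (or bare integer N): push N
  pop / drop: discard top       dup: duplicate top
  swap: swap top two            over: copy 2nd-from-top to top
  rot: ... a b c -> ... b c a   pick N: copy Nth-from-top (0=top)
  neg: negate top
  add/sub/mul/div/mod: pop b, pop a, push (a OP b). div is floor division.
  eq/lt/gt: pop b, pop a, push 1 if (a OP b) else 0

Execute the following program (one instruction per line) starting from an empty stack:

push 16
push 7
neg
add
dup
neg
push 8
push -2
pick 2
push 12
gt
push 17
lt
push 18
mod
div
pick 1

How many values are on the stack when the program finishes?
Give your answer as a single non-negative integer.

Answer: 5

Derivation:
After 'push 16': stack = [16] (depth 1)
After 'push 7': stack = [16, 7] (depth 2)
After 'neg': stack = [16, -7] (depth 2)
After 'add': stack = [9] (depth 1)
After 'dup': stack = [9, 9] (depth 2)
After 'neg': stack = [9, -9] (depth 2)
After 'push 8': stack = [9, -9, 8] (depth 3)
After 'push -2': stack = [9, -9, 8, -2] (depth 4)
After 'pick 2': stack = [9, -9, 8, -2, -9] (depth 5)
After 'push 12': stack = [9, -9, 8, -2, -9, 12] (depth 6)
After 'gt': stack = [9, -9, 8, -2, 0] (depth 5)
After 'push 17': stack = [9, -9, 8, -2, 0, 17] (depth 6)
After 'lt': stack = [9, -9, 8, -2, 1] (depth 5)
After 'push 18': stack = [9, -9, 8, -2, 1, 18] (depth 6)
After 'mod': stack = [9, -9, 8, -2, 1] (depth 5)
After 'div': stack = [9, -9, 8, -2] (depth 4)
After 'pick 1': stack = [9, -9, 8, -2, 8] (depth 5)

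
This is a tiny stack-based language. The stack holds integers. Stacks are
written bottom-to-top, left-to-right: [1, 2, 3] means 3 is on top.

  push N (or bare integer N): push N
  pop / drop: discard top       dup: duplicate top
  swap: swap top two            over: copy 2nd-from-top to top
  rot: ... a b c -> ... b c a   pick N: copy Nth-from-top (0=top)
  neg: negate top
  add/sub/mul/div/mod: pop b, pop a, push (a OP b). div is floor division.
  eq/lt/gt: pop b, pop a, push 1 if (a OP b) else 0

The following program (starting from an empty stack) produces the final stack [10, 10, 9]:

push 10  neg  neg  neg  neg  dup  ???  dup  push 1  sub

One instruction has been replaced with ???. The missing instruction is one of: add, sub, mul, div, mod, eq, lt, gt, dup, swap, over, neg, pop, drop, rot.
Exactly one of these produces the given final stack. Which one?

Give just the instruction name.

Stack before ???: [10, 10]
Stack after ???:  [10, 10]
The instruction that transforms [10, 10] -> [10, 10] is: swap

Answer: swap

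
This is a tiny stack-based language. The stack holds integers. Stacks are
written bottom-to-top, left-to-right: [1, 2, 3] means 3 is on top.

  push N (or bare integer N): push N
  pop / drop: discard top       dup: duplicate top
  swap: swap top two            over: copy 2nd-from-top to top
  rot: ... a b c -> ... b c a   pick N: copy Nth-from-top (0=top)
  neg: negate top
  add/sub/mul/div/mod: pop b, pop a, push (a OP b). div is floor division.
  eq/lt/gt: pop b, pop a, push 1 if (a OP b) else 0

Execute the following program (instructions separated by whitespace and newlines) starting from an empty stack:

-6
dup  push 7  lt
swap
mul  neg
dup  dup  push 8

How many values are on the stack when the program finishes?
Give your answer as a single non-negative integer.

Answer: 4

Derivation:
After 'push -6': stack = [-6] (depth 1)
After 'dup': stack = [-6, -6] (depth 2)
After 'push 7': stack = [-6, -6, 7] (depth 3)
After 'lt': stack = [-6, 1] (depth 2)
After 'swap': stack = [1, -6] (depth 2)
After 'mul': stack = [-6] (depth 1)
After 'neg': stack = [6] (depth 1)
After 'dup': stack = [6, 6] (depth 2)
After 'dup': stack = [6, 6, 6] (depth 3)
After 'push 8': stack = [6, 6, 6, 8] (depth 4)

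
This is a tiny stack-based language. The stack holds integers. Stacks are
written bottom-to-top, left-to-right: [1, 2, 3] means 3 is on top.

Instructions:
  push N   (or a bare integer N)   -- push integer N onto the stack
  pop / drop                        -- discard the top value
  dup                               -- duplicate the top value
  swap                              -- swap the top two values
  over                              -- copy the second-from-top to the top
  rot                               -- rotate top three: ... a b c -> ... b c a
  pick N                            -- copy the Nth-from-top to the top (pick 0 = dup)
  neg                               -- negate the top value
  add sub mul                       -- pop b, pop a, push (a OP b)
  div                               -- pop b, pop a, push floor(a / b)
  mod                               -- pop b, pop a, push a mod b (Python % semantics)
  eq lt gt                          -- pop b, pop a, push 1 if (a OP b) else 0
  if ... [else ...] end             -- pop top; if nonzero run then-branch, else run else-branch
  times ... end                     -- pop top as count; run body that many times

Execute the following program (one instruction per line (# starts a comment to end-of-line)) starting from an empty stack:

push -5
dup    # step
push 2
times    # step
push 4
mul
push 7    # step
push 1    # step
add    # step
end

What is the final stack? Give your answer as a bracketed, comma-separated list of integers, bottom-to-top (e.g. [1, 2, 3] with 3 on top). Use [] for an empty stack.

After 'push -5': [-5]
After 'dup': [-5, -5]
After 'push 2': [-5, -5, 2]
After 'times': [-5, -5]
After 'push 4': [-5, -5, 4]
After 'mul': [-5, -20]
After 'push 7': [-5, -20, 7]
After 'push 1': [-5, -20, 7, 1]
After 'add': [-5, -20, 8]
After 'push 4': [-5, -20, 8, 4]
After 'mul': [-5, -20, 32]
After 'push 7': [-5, -20, 32, 7]
After 'push 1': [-5, -20, 32, 7, 1]
After 'add': [-5, -20, 32, 8]

Answer: [-5, -20, 32, 8]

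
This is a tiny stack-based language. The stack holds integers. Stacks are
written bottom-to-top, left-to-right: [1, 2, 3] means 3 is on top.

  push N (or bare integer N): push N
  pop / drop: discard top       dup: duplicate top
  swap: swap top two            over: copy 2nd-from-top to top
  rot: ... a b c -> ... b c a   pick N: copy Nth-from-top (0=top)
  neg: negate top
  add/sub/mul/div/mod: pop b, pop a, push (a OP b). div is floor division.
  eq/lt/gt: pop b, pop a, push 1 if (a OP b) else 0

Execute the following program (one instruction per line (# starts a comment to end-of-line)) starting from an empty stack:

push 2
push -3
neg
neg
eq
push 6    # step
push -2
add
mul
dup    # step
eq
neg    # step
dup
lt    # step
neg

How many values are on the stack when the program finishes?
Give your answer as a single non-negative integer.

Answer: 1

Derivation:
After 'push 2': stack = [2] (depth 1)
After 'push -3': stack = [2, -3] (depth 2)
After 'neg': stack = [2, 3] (depth 2)
After 'neg': stack = [2, -3] (depth 2)
After 'eq': stack = [0] (depth 1)
After 'push 6': stack = [0, 6] (depth 2)
After 'push -2': stack = [0, 6, -2] (depth 3)
After 'add': stack = [0, 4] (depth 2)
After 'mul': stack = [0] (depth 1)
After 'dup': stack = [0, 0] (depth 2)
After 'eq': stack = [1] (depth 1)
After 'neg': stack = [-1] (depth 1)
After 'dup': stack = [-1, -1] (depth 2)
After 'lt': stack = [0] (depth 1)
After 'neg': stack = [0] (depth 1)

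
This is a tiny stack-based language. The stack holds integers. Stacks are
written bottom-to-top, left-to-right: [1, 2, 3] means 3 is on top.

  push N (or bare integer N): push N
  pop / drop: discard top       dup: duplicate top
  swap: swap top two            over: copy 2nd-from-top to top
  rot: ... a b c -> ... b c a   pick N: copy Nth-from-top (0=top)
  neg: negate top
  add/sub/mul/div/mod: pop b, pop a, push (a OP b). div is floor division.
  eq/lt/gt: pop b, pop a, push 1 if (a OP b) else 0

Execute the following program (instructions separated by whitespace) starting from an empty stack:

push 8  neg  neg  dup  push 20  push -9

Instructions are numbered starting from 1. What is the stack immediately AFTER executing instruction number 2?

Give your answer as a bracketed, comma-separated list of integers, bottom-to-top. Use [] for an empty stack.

Answer: [-8]

Derivation:
Step 1 ('push 8'): [8]
Step 2 ('neg'): [-8]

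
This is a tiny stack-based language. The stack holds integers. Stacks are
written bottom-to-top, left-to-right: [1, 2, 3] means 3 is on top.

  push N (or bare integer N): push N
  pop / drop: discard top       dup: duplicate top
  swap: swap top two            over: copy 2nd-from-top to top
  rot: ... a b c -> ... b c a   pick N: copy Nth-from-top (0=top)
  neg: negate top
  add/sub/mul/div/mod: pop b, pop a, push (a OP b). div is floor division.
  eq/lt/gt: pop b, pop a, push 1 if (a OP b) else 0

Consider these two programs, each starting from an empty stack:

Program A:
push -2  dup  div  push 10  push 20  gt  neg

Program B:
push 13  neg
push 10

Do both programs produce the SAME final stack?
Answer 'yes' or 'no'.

Answer: no

Derivation:
Program A trace:
  After 'push -2': [-2]
  After 'dup': [-2, -2]
  After 'div': [1]
  After 'push 10': [1, 10]
  After 'push 20': [1, 10, 20]
  After 'gt': [1, 0]
  After 'neg': [1, 0]
Program A final stack: [1, 0]

Program B trace:
  After 'push 13': [13]
  After 'neg': [-13]
  After 'push 10': [-13, 10]
Program B final stack: [-13, 10]
Same: no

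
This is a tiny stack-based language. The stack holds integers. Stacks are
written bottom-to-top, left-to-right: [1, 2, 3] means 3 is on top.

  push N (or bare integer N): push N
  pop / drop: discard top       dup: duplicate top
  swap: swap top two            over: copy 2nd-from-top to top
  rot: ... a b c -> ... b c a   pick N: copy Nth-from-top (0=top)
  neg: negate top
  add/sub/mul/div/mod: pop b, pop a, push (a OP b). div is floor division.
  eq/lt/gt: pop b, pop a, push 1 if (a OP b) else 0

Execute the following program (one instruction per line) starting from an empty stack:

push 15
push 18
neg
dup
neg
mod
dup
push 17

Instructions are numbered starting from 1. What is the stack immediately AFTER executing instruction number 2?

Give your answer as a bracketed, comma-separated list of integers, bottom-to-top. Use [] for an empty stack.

Step 1 ('push 15'): [15]
Step 2 ('push 18'): [15, 18]

Answer: [15, 18]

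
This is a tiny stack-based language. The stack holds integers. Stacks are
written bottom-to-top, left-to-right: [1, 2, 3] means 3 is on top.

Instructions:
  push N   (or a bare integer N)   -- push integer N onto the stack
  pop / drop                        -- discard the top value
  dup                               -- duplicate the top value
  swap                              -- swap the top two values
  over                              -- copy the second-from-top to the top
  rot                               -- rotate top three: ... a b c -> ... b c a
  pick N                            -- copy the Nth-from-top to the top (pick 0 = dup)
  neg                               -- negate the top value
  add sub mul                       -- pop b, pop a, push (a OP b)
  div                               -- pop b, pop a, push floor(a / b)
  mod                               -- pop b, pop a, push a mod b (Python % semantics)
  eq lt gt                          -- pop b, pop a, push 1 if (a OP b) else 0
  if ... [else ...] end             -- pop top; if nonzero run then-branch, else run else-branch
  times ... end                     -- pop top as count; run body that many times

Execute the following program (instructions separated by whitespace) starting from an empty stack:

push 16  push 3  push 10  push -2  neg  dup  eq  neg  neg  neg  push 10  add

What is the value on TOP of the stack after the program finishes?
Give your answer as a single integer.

After 'push 16': [16]
After 'push 3': [16, 3]
After 'push 10': [16, 3, 10]
After 'push -2': [16, 3, 10, -2]
After 'neg': [16, 3, 10, 2]
After 'dup': [16, 3, 10, 2, 2]
After 'eq': [16, 3, 10, 1]
After 'neg': [16, 3, 10, -1]
After 'neg': [16, 3, 10, 1]
After 'neg': [16, 3, 10, -1]
After 'push 10': [16, 3, 10, -1, 10]
After 'add': [16, 3, 10, 9]

Answer: 9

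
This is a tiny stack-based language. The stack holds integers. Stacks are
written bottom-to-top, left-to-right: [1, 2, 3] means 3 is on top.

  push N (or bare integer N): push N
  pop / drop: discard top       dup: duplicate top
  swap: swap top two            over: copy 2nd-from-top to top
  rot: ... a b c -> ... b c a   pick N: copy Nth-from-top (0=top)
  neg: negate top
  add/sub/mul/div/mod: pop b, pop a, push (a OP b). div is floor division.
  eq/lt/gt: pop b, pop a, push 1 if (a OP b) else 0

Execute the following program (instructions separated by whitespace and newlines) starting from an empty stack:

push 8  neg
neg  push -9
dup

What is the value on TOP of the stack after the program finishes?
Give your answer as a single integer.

Answer: -9

Derivation:
After 'push 8': [8]
After 'neg': [-8]
After 'neg': [8]
After 'push -9': [8, -9]
After 'dup': [8, -9, -9]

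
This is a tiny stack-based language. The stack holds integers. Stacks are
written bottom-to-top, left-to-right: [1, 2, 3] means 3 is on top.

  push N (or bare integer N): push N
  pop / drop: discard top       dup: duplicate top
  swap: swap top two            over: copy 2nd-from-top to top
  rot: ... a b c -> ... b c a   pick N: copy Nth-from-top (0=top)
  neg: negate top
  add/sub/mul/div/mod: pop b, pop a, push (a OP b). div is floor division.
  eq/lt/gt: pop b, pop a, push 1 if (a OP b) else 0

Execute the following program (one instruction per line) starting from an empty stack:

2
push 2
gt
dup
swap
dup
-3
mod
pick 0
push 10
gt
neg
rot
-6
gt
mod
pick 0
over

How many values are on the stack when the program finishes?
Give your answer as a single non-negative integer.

After 'push 2': stack = [2] (depth 1)
After 'push 2': stack = [2, 2] (depth 2)
After 'gt': stack = [0] (depth 1)
After 'dup': stack = [0, 0] (depth 2)
After 'swap': stack = [0, 0] (depth 2)
After 'dup': stack = [0, 0, 0] (depth 3)
After 'push -3': stack = [0, 0, 0, -3] (depth 4)
After 'mod': stack = [0, 0, 0] (depth 3)
After 'pick 0': stack = [0, 0, 0, 0] (depth 4)
After 'push 10': stack = [0, 0, 0, 0, 10] (depth 5)
After 'gt': stack = [0, 0, 0, 0] (depth 4)
After 'neg': stack = [0, 0, 0, 0] (depth 4)
After 'rot': stack = [0, 0, 0, 0] (depth 4)
After 'push -6': stack = [0, 0, 0, 0, -6] (depth 5)
After 'gt': stack = [0, 0, 0, 1] (depth 4)
After 'mod': stack = [0, 0, 0] (depth 3)
After 'pick 0': stack = [0, 0, 0, 0] (depth 4)
After 'over': stack = [0, 0, 0, 0, 0] (depth 5)

Answer: 5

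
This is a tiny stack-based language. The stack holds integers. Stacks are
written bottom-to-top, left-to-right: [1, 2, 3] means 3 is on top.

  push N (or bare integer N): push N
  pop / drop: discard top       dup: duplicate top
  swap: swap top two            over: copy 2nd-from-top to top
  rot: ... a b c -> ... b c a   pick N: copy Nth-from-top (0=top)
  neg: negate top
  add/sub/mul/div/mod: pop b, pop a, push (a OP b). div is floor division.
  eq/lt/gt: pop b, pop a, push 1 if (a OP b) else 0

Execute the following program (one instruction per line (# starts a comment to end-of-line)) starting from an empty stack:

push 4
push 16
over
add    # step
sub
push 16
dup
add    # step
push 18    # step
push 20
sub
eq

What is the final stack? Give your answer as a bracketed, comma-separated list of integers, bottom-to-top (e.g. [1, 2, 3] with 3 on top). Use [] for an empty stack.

After 'push 4': [4]
After 'push 16': [4, 16]
After 'over': [4, 16, 4]
After 'add': [4, 20]
After 'sub': [-16]
After 'push 16': [-16, 16]
After 'dup': [-16, 16, 16]
After 'add': [-16, 32]
After 'push 18': [-16, 32, 18]
After 'push 20': [-16, 32, 18, 20]
After 'sub': [-16, 32, -2]
After 'eq': [-16, 0]

Answer: [-16, 0]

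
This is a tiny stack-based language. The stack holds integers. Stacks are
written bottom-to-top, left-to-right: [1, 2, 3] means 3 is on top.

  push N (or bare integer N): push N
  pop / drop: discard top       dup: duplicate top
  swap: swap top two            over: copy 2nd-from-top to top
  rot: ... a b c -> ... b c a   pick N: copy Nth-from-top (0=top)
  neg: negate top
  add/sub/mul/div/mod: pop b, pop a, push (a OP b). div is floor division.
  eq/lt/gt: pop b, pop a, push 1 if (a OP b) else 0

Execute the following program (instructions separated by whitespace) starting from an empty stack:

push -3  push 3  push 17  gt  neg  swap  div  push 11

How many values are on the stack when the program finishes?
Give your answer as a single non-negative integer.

After 'push -3': stack = [-3] (depth 1)
After 'push 3': stack = [-3, 3] (depth 2)
After 'push 17': stack = [-3, 3, 17] (depth 3)
After 'gt': stack = [-3, 0] (depth 2)
After 'neg': stack = [-3, 0] (depth 2)
After 'swap': stack = [0, -3] (depth 2)
After 'div': stack = [0] (depth 1)
After 'push 11': stack = [0, 11] (depth 2)

Answer: 2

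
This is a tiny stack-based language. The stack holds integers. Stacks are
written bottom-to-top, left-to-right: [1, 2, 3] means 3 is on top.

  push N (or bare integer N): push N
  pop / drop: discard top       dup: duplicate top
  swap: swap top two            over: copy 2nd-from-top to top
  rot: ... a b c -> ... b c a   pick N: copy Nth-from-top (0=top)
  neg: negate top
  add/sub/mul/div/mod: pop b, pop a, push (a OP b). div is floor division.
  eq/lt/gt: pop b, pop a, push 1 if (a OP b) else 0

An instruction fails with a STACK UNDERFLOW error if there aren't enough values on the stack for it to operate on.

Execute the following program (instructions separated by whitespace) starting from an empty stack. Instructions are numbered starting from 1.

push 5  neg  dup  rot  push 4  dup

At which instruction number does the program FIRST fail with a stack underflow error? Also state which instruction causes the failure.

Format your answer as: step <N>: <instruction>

Step 1 ('push 5'): stack = [5], depth = 1
Step 2 ('neg'): stack = [-5], depth = 1
Step 3 ('dup'): stack = [-5, -5], depth = 2
Step 4 ('rot'): needs 3 value(s) but depth is 2 — STACK UNDERFLOW

Answer: step 4: rot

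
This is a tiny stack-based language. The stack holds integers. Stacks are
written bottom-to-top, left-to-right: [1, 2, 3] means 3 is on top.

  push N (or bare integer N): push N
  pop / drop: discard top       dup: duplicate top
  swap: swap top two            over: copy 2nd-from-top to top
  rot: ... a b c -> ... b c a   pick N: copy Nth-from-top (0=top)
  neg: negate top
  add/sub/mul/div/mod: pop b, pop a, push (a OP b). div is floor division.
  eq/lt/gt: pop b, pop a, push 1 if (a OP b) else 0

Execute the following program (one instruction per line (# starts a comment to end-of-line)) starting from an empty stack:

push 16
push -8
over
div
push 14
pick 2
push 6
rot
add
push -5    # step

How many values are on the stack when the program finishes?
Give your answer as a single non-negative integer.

Answer: 5

Derivation:
After 'push 16': stack = [16] (depth 1)
After 'push -8': stack = [16, -8] (depth 2)
After 'over': stack = [16, -8, 16] (depth 3)
After 'div': stack = [16, -1] (depth 2)
After 'push 14': stack = [16, -1, 14] (depth 3)
After 'pick 2': stack = [16, -1, 14, 16] (depth 4)
After 'push 6': stack = [16, -1, 14, 16, 6] (depth 5)
After 'rot': stack = [16, -1, 16, 6, 14] (depth 5)
After 'add': stack = [16, -1, 16, 20] (depth 4)
After 'push -5': stack = [16, -1, 16, 20, -5] (depth 5)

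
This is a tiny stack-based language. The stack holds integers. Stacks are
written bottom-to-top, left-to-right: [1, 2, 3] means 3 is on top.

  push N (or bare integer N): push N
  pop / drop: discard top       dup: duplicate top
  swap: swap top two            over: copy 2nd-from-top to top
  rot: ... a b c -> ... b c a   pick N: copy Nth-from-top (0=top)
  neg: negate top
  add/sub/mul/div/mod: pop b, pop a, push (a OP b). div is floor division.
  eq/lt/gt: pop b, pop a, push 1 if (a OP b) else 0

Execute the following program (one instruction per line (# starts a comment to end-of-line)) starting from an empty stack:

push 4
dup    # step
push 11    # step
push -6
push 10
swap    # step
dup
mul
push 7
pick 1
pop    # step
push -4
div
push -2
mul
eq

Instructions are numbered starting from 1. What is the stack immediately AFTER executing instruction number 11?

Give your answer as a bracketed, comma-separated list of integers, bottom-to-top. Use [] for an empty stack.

Answer: [4, 4, 11, 10, 36, 7]

Derivation:
Step 1 ('push 4'): [4]
Step 2 ('dup'): [4, 4]
Step 3 ('push 11'): [4, 4, 11]
Step 4 ('push -6'): [4, 4, 11, -6]
Step 5 ('push 10'): [4, 4, 11, -6, 10]
Step 6 ('swap'): [4, 4, 11, 10, -6]
Step 7 ('dup'): [4, 4, 11, 10, -6, -6]
Step 8 ('mul'): [4, 4, 11, 10, 36]
Step 9 ('push 7'): [4, 4, 11, 10, 36, 7]
Step 10 ('pick 1'): [4, 4, 11, 10, 36, 7, 36]
Step 11 ('pop'): [4, 4, 11, 10, 36, 7]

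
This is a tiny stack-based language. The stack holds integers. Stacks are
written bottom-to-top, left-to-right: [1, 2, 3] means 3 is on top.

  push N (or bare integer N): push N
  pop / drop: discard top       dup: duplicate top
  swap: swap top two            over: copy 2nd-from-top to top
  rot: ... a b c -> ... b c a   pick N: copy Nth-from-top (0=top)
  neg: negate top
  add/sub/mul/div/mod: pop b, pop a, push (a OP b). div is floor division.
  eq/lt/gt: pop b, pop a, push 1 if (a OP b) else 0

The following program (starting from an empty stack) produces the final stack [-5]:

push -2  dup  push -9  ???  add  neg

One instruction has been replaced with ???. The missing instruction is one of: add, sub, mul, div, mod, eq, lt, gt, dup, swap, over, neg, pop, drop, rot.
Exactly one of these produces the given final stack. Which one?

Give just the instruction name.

Stack before ???: [-2, -2, -9]
Stack after ???:  [-2, 7]
The instruction that transforms [-2, -2, -9] -> [-2, 7] is: sub

Answer: sub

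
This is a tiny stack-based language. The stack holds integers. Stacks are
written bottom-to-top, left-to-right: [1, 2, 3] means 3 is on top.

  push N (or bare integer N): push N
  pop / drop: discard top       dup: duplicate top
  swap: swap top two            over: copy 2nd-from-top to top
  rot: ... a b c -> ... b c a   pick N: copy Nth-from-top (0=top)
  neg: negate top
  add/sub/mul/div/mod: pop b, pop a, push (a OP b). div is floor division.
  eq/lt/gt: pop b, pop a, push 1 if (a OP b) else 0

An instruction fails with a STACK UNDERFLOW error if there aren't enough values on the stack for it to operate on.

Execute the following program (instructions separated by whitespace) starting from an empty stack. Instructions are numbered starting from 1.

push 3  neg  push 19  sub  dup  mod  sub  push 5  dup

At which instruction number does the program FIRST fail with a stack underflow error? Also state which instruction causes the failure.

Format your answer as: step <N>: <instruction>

Step 1 ('push 3'): stack = [3], depth = 1
Step 2 ('neg'): stack = [-3], depth = 1
Step 3 ('push 19'): stack = [-3, 19], depth = 2
Step 4 ('sub'): stack = [-22], depth = 1
Step 5 ('dup'): stack = [-22, -22], depth = 2
Step 6 ('mod'): stack = [0], depth = 1
Step 7 ('sub'): needs 2 value(s) but depth is 1 — STACK UNDERFLOW

Answer: step 7: sub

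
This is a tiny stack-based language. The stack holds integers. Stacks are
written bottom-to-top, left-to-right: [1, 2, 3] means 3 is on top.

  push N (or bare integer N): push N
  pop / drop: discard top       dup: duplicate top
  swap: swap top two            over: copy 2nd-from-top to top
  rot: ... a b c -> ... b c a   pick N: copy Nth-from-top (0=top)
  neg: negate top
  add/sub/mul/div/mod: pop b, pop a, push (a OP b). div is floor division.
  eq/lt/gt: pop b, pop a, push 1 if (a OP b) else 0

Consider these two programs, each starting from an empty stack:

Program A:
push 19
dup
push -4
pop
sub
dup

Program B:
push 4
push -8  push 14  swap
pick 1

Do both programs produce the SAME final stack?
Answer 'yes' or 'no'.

Answer: no

Derivation:
Program A trace:
  After 'push 19': [19]
  After 'dup': [19, 19]
  After 'push -4': [19, 19, -4]
  After 'pop': [19, 19]
  After 'sub': [0]
  After 'dup': [0, 0]
Program A final stack: [0, 0]

Program B trace:
  After 'push 4': [4]
  After 'push -8': [4, -8]
  After 'push 14': [4, -8, 14]
  After 'swap': [4, 14, -8]
  After 'pick 1': [4, 14, -8, 14]
Program B final stack: [4, 14, -8, 14]
Same: no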